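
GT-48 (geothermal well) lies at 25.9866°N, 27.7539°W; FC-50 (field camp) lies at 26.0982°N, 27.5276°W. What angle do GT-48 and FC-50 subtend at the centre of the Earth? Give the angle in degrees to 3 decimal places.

Δφ = 0.1116°,  Δλ = 0.2263°
a = sin²(Δφ/2) + cos φ₁ cos φ₂ sin²(Δλ/2) = 0.000004
c = 2·arcsin(√a) = 0.004048 rad = 0.2319°

0.232°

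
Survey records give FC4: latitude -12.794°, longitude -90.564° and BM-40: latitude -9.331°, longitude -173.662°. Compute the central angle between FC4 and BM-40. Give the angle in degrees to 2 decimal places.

Δφ = 3.4630°,  Δλ = -83.0980°
a = sin²(Δφ/2) + cos φ₁ cos φ₂ sin²(Δλ/2) = 0.424229
c = 2·arcsin(√a) = 1.418668 rad = 81.2837°

81.28°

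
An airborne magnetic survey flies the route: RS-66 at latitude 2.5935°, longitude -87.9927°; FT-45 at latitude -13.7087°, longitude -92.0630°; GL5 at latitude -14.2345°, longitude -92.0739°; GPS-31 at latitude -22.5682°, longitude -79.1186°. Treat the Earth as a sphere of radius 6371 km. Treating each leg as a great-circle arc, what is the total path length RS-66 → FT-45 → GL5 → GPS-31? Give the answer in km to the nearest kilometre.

3576 km

RS-66→FT-45: c = 0.293122 rad, d = 1867.48 km
FT-45→GL5: c = 0.009179 rad, d = 58.48 km
GL5→GPS-31: c = 0.258960 rad, d = 1649.83 km
Total = 1867.48 + 58.48 + 1649.83 = 3575.79 km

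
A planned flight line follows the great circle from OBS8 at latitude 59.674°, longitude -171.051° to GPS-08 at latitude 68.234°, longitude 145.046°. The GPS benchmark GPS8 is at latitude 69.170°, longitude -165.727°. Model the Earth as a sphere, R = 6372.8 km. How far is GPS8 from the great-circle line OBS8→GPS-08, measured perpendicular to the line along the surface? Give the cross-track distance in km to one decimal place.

δ₁₃ = central angle OBS8→GPS8 = 0.170367 rad  (haversine)
θ₁₃ = bearing OBS8→GPS8 = 11.222°,  θ₁₂ = bearing OBS8→GPS-08 = 312.823°
dₓₜ = R·arcsin(sin δ₁₃ · sin(θ₁₃ − θ₁₂)) = 6372.8·arcsin(0.16954·sin(-301.601°)) = 923.490 km
|dₓₜ| = 923.490 km

923.5 km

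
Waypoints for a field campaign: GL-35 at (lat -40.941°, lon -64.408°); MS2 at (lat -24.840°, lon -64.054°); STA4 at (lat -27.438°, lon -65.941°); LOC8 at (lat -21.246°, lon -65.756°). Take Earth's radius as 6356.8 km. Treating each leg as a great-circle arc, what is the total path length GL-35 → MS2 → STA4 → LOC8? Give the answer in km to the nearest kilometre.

2818 km

GL-35→MS2: c = 0.281063 rad, d = 1786.66 km
MS2→STA4: c = 0.054129 rad, d = 344.09 km
STA4→LOC8: c = 0.108111 rad, d = 687.24 km
Total = 1786.66 + 344.09 + 687.24 = 2817.98 km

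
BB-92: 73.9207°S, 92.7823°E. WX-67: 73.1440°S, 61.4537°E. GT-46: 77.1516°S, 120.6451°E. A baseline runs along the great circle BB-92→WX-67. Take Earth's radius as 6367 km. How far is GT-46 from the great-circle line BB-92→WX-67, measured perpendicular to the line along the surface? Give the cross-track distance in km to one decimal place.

626.4 km

δ₁₃ = central angle BB-92→GT-46 = 0.132230 rad  (haversine)
θ₁₃ = bearing BB-92→GT-46 = 127.978°,  θ₁₂ = bearing BB-92→WX-67 = 259.822°
dₓₜ = R·arcsin(sin δ₁₃ · sin(θ₁₃ − θ₁₂)) = 6367·arcsin(0.13184·sin(-131.844°)) = -626.372 km
|dₓₜ| = 626.372 km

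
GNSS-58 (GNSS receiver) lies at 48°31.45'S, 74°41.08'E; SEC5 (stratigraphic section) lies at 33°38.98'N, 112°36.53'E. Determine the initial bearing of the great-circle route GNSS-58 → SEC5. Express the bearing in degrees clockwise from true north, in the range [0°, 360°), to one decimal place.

30.8°

GNSS-58: φ = -48.52417°, λ = +74.68467°
SEC5: φ = +33.64967°, λ = +112.60883°
Δλ = 37.9242°
y = sin Δλ · cos φ₂ = 0.511633
x = cos φ₁ sin φ₂ − sin φ₁ cos φ₂ cos Δλ = 0.858977
θ = atan2(y, x) = 30.7793° → 30.7793° (mod 360°)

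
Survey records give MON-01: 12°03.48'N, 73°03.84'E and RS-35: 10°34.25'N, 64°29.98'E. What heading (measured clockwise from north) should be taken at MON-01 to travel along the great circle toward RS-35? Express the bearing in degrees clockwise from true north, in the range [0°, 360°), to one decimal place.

MON-01: φ = +12.05800°, λ = +73.06400°
RS-35: φ = +10.57083°, λ = +64.49967°
Δλ = -8.5643°
y = sin Δλ · cos φ₂ = -0.146392
x = cos φ₁ sin φ₂ − sin φ₁ cos φ₂ cos Δλ = -0.023663
θ = atan2(y, x) = -99.1820° → 260.8180° (mod 360°)

260.8°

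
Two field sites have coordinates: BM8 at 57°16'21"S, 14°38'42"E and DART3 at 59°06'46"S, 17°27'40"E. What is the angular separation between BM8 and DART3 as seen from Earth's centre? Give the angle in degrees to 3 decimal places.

2.364°

BM8: φ = -57.27250°, λ = +14.64500°
DART3: φ = -59.11278°, λ = +17.46111°
Δφ = -1.8403°,  Δλ = 2.8161°
a = sin²(Δφ/2) + cos φ₁ cos φ₂ sin²(Δλ/2) = 0.000425
c = 2·arcsin(√a) = 0.041257 rad = 2.3638°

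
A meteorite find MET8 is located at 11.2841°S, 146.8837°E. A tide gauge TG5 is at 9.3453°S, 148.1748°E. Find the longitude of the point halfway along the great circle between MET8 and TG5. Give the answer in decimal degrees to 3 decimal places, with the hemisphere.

147.531°E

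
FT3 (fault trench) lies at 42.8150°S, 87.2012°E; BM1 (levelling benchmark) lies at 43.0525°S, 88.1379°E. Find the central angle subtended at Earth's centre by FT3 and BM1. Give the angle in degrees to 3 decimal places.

Δφ = -0.2375°,  Δλ = 0.9367°
a = sin²(Δφ/2) + cos φ₁ cos φ₂ sin²(Δλ/2) = 0.000040
c = 2·arcsin(√a) = 0.012667 rad = 0.7258°

0.726°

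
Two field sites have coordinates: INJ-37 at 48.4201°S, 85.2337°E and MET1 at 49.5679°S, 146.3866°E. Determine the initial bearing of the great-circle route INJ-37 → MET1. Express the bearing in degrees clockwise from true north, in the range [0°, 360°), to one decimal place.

115.5°

Δλ = 61.1529°
y = sin Δλ · cos φ₂ = 0.568069
x = cos φ₁ sin φ₂ − sin φ₁ cos φ₂ cos Δλ = -0.271100
θ = atan2(y, x) = 115.5120° → 115.5120° (mod 360°)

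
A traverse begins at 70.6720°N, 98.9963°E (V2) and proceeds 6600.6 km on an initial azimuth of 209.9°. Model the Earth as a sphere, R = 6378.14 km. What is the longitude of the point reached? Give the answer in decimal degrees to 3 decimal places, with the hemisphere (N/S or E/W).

δ = d/R = 6600.6/6378.14 = 1.034879 rad
φ₂ = arcsin(sin φ₁ cos δ + cos φ₁ sin δ cos θ)
   = arcsin(0.94364·0.51063 + 0.33098·0.85980·-0.86690) = 13.60079°
λ₂ = λ₁ + atan2(sin θ sin δ cos φ₁, cos δ − sin φ₁ sin φ₂) = 72.83079°

72.831°E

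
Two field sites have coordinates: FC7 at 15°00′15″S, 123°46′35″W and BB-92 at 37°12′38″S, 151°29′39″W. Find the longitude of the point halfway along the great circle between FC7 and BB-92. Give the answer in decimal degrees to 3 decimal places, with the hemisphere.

136.276°W

FC7: φ = -15.00417°, λ = -123.77639°
BB-92: φ = -37.21056°, λ = -151.49417°
Bx = cos φ₂ cos Δλ = 0.705029,  By = cos φ₂ sin Δλ = -0.370428
φₘ = atan2(sin φ₁ + sin φ₂, √((cos φ₁ + Bx)² + By²)) = -26.77579°
λₘ = λ₁ + atan2(By, cos φ₁ + Bx) = -136.27606°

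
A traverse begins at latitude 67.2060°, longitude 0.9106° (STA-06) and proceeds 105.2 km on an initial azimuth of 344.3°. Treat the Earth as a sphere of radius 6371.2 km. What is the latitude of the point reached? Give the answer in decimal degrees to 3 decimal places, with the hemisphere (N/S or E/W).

68.115°N

δ = d/R = 105.2/6371.2 = 0.016512 rad
φ₂ = arcsin(sin φ₁ cos δ + cos φ₁ sin δ cos θ)
   = arcsin(0.92190·0.99986 + 0.38742·0.01651·0.96269) = 68.11534°
λ₂ = λ₁ + atan2(sin θ sin δ cos φ₁, cos δ − sin φ₁ sin φ₂) = 0.22380°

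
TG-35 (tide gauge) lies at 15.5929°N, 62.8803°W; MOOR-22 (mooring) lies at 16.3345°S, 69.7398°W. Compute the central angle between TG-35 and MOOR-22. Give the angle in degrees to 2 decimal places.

32.64°

Δφ = -31.9274°,  Δλ = -6.8595°
a = sin²(Δφ/2) + cos φ₁ cos φ₂ sin²(Δλ/2) = 0.078949
c = 2·arcsin(√a) = 0.569626 rad = 32.6372°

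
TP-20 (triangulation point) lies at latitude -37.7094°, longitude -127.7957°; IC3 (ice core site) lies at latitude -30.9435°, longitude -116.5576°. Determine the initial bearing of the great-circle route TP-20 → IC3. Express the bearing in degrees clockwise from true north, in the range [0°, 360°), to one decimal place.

Δλ = 11.2381°
y = sin Δλ · cos φ₂ = 0.167149
x = cos φ₁ sin φ₂ − sin φ₁ cos φ₂ cos Δλ = 0.107754
θ = atan2(y, x) = 57.1918° → 57.1918° (mod 360°)

57.2°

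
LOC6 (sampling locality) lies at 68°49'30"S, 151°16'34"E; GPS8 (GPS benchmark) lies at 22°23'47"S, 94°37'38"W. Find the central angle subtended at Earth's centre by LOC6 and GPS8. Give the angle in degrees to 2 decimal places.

LOC6: φ = -68.82500°, λ = +151.27611°
GPS8: φ = -22.39639°, λ = -94.62722°
Δφ = 46.4286°,  Δλ = 114.0967°
a = sin²(Δφ/2) + cos φ₁ cos φ₂ sin²(Δλ/2) = 0.390533
c = 2·arcsin(√a) = 1.350075 rad = 77.3536°

77.35°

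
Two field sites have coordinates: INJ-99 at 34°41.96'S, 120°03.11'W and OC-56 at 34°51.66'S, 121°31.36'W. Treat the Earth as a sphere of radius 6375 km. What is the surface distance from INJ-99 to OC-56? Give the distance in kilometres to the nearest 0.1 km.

135.6 km

INJ-99: φ = -34.69933°, λ = -120.05183°
OC-56: φ = -34.86100°, λ = -121.52267°
Δφ = -0.1617°,  Δλ = -1.4708°
a = sin²(Δφ/2) + cos φ₁ cos φ₂ sin²(Δλ/2) = 0.000113
c = 2·arcsin(√a) = 0.021272 rad = 1.2188°
d = R·c = 6375 × 0.021272 = 135.6 km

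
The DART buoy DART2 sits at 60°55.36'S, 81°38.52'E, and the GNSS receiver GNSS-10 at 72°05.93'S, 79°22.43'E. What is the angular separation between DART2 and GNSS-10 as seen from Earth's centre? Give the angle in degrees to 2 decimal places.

DART2: φ = -60.92267°, λ = +81.64200°
GNSS-10: φ = -72.09883°, λ = +79.37383°
Δφ = -11.1762°,  Δλ = -2.2682°
a = sin²(Δφ/2) + cos φ₁ cos φ₂ sin²(Δλ/2) = 0.009541
c = 2·arcsin(√a) = 0.195664 rad = 11.2107°

11.21°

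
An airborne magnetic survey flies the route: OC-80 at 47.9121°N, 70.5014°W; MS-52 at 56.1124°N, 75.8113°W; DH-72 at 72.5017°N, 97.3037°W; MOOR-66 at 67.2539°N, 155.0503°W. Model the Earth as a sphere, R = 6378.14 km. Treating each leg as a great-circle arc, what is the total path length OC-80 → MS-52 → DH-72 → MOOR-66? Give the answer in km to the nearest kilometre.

OC-80→MS-52: c = 0.153959 rad, d = 981.97 km
MS-52→DH-72: c = 0.324816 rad, d = 2071.72 km
DH-72→MOOR-66: c = 0.343464 rad, d = 2190.66 km
Total = 981.97 + 2071.72 + 2190.66 = 5244.35 km

5244 km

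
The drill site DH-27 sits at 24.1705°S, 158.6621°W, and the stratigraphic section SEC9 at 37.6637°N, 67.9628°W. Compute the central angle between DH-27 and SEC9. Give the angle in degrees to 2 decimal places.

Δφ = 61.8342°,  Δλ = 90.6993°
a = sin²(Δφ/2) + cos φ₁ cos φ₂ sin²(Δλ/2) = 0.629500
c = 2·arcsin(√a) = 1.832784 rad = 105.0108°

105.01°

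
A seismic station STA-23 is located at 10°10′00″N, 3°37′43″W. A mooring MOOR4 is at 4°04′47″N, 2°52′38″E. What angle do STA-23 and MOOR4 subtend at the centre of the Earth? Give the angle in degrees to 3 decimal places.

8.870°

STA-23: φ = +10.16667°, λ = -3.62861°
MOOR4: φ = +4.07972°, λ = +2.87722°
Δφ = -6.0869°,  Δλ = 6.5058°
a = sin²(Δφ/2) + cos φ₁ cos φ₂ sin²(Δλ/2) = 0.005980
c = 2·arcsin(√a) = 0.154818 rad = 8.8704°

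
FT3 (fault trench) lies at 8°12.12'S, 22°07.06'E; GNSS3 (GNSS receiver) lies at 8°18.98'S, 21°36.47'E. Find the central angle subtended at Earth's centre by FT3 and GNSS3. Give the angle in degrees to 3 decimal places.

0.517°

FT3: φ = -8.20200°, λ = +22.11767°
GNSS3: φ = -8.31633°, λ = +21.60783°
Δφ = -0.1143°,  Δλ = -0.5098°
a = sin²(Δφ/2) + cos φ₁ cos φ₂ sin²(Δλ/2) = 0.000020
c = 2·arcsin(√a) = 0.009029 rad = 0.5173°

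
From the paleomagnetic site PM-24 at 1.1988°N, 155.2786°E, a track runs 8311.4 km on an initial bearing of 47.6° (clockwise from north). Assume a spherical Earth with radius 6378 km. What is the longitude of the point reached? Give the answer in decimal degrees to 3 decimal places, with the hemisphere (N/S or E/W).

134.123°W

δ = d/R = 8311.4/6378 = 1.303136 rad
φ₂ = arcsin(sin φ₁ cos δ + cos φ₁ sin δ cos θ)
   = arcsin(0.02092·0.26448 + 0.99978·0.96439·0.67430) = 40.97145°
λ₂ = λ₁ + atan2(sin θ sin δ cos φ₁, cos δ − sin φ₁ sin φ₂) = -134.12295°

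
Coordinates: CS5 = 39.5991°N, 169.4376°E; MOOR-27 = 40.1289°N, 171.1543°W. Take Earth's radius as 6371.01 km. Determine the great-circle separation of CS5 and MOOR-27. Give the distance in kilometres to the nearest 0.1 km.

1654.2 km

Δφ = 0.5298°,  Δλ = 19.4081°
a = sin²(Δφ/2) + cos φ₁ cos φ₂ sin²(Δλ/2) = 0.016760
c = 2·arcsin(√a) = 0.259650 rad = 14.8769°
d = R·c = 6371.01 × 0.259650 = 1654.2 km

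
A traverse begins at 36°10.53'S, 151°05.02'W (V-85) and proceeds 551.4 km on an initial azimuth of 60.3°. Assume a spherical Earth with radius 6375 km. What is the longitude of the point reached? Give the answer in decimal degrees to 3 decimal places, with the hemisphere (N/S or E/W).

145.914°W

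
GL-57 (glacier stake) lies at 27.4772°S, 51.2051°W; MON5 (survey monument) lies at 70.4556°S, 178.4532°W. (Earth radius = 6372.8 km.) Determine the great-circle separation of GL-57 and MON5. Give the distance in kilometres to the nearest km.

Δφ = -42.9784°,  Δλ = -127.2481°
a = sin²(Δφ/2) + cos φ₁ cos φ₂ sin²(Δλ/2) = 0.372416
c = 2·arcsin(√a) = 1.312775 rad = 75.2165°
d = R·c = 6372.8 × 1.312775 = 8366.1 km

8366 km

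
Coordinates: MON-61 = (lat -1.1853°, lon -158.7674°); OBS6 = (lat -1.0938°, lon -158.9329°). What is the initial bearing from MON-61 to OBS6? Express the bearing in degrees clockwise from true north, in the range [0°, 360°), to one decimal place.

Δλ = -0.1655°
y = sin Δλ · cos φ₂ = -0.002888
x = cos φ₁ sin φ₂ − sin φ₁ cos φ₂ cos Δλ = 0.001597
θ = atan2(y, x) = -61.0600° → 298.9400° (mod 360°)

298.9°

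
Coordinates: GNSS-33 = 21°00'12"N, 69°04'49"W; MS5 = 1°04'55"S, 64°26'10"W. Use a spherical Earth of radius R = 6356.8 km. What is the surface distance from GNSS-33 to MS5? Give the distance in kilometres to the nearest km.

2502 km

GNSS-33: φ = +21.00333°, λ = -69.08028°
MS5: φ = -1.08194°, λ = -64.43611°
Δφ = -22.0853°,  Δλ = 4.6442°
a = sin²(Δφ/2) + cos φ₁ cos φ₂ sin²(Δλ/2) = 0.038220
c = 2·arcsin(√a) = 0.393531 rad = 22.5477°
d = R·c = 6356.8 × 0.393531 = 2501.6 km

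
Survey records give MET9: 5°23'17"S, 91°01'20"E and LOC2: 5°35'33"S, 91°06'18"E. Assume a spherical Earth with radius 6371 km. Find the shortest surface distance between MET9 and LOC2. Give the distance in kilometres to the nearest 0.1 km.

24.5 km

MET9: φ = -5.38806°, λ = +91.02222°
LOC2: φ = -5.59250°, λ = +91.10500°
Δφ = -0.2044°,  Δλ = 0.0828°
a = sin²(Δφ/2) + cos φ₁ cos φ₂ sin²(Δλ/2) = 0.000004
c = 2·arcsin(√a) = 0.003847 rad = 0.2204°
d = R·c = 6371 × 0.003847 = 24.5 km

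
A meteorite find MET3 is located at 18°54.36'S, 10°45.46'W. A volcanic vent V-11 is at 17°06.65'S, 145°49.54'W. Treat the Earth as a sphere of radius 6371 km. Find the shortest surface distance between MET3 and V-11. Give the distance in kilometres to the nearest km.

MET3: φ = -18.90600°, λ = -10.75767°
V-11: φ = -17.11083°, λ = -145.82567°
Δφ = 1.7952°,  Δλ = -135.0680°
a = sin²(Δφ/2) + cos φ₁ cos φ₂ sin²(Δλ/2) = 0.772388
c = 2·arcsin(√a) = 2.146918 rad = 123.0093°
d = R·c = 6371 × 2.146918 = 13678.0 km

13678 km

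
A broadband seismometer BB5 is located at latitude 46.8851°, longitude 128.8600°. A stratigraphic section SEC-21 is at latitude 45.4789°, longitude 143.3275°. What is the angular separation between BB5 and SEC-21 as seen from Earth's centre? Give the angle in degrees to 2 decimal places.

Δφ = -1.4062°,  Δλ = 14.4675°
a = sin²(Δφ/2) + cos φ₁ cos φ₂ sin²(Δλ/2) = 0.007749
c = 2·arcsin(√a) = 0.176283 rad = 10.1003°

10.10°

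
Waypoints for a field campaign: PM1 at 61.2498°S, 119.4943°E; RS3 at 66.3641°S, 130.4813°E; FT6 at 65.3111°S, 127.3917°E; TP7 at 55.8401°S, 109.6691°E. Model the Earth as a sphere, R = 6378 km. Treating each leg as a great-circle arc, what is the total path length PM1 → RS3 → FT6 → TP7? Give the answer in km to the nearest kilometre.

2388 km

PM1→RS3: c = 0.122681 rad, d = 782.46 km
RS3→FT6: c = 0.028716 rad, d = 183.15 km
FT6→TP7: c = 0.223000 rad, d = 1422.30 km
Total = 782.46 + 183.15 + 1422.30 = 2387.91 km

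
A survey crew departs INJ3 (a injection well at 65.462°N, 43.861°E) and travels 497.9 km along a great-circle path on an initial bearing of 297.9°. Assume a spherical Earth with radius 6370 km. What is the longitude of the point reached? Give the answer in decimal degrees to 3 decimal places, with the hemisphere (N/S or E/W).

δ = d/R = 497.9/6370 = 0.078163 rad
φ₂ = arcsin(sin φ₁ cos δ + cos φ₁ sin δ cos θ)
   = arcsin(0.90969·0.99695 + 0.41530·0.07808·0.46793) = 67.23246°
λ₂ = λ₁ + atan2(sin θ sin δ cos φ₁, cos δ − sin φ₁ sin φ₂) = 33.58922°

33.589°E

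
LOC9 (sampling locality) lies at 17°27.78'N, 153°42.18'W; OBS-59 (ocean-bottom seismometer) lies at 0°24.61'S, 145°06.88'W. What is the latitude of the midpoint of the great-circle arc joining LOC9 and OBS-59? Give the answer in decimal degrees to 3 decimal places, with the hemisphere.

8.550°N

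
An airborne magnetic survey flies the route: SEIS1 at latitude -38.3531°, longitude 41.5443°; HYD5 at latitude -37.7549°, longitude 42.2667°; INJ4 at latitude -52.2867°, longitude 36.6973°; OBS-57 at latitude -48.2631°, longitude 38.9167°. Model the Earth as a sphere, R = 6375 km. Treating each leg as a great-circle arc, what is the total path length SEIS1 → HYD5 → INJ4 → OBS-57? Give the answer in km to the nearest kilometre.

2240 km

SEIS1→HYD5: c = 0.014407 rad, d = 91.85 km
HYD5→INJ4: c = 0.262573 rad, d = 1673.90 km
INJ4→OBS-57: c = 0.074452 rad, d = 474.63 km
Total = 91.85 + 1673.90 + 474.63 = 2240.38 km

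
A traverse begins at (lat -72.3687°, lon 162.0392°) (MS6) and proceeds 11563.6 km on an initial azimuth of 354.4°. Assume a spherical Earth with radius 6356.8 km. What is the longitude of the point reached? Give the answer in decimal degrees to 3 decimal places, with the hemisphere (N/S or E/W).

δ = d/R = 11563.6/6356.8 = 1.819091 rad
φ₂ = arcsin(sin φ₁ cos δ + cos φ₁ sin δ cos θ)
   = arcsin(-0.95303·-0.24575 + 0.30289·0.96933·0.99523) = 31.76308°
λ₂ = λ₁ + atan2(sin θ sin δ cos φ₁, cos δ − sin φ₁ sin φ₂) = 155.65169°

155.652°E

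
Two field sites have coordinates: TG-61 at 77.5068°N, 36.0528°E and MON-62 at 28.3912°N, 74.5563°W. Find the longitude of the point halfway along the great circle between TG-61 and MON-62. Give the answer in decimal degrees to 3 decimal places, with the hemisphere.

Bx = cos φ₂ cos Δλ = -0.309653,  By = cos φ₂ sin Δλ = -0.823423
φₘ = atan2(sin φ₁ + sin φ₂, √((cos φ₁ + Bx)² + By²)) = 60.28224°
λₘ = λ₁ + atan2(By, cos φ₁ + Bx) = -60.41372°

60.414°W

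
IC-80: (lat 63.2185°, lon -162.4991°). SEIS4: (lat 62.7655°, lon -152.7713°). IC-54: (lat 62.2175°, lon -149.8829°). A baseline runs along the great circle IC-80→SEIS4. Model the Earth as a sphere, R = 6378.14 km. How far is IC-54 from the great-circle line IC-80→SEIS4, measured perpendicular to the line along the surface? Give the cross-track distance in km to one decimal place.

δ₁₃ = central angle IC-80→IC-54 = 0.102257 rad  (haversine)
θ₁₃ = bearing IC-80→IC-54 = 94.170°,  θ₁₂ = bearing IC-80→SEIS4 = 91.505°
dₓₜ = R·arcsin(sin δ₁₃ · sin(θ₁₃ − θ₁₂)) = 6378.14·arcsin(0.10208·sin(2.665°)) = 30.268 km
|dₓₜ| = 30.268 km

30.3 km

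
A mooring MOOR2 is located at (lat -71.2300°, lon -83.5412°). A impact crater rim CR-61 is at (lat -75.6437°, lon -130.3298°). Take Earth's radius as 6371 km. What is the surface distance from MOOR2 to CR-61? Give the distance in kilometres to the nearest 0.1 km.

Δφ = -4.4137°,  Δλ = -46.7886°
a = sin²(Δφ/2) + cos φ₁ cos φ₂ sin²(Δλ/2) = 0.014061
c = 2·arcsin(√a) = 0.237717 rad = 13.6202°
d = R·c = 6371 × 0.237717 = 1514.5 km

1514.5 km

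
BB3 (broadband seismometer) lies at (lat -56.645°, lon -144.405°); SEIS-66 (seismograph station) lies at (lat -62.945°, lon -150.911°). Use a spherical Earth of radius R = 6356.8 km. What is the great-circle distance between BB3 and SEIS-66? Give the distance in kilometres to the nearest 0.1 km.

786.8 km

Δφ = -6.3000°,  Δλ = -6.5060°
a = sin²(Δφ/2) + cos φ₁ cos φ₂ sin²(Δλ/2) = 0.003825
c = 2·arcsin(√a) = 0.123769 rad = 7.0914°
d = R·c = 6356.8 × 0.123769 = 786.8 km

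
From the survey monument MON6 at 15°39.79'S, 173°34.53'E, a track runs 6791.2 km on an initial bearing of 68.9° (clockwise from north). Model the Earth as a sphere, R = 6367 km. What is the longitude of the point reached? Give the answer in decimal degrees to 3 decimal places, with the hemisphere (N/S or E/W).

130.389°W

MON6: φ = -15.66317°, λ = +173.57550°
δ = d/R = 6791.2/6367 = 1.066625 rad
φ₂ = arcsin(sin φ₁ cos δ + cos φ₁ sin δ cos θ)
   = arcsin(-0.26998·0.48308 + 0.96287·0.87557·0.36000) = 9.96671°
λ₂ = λ₁ + atan2(sin θ sin δ cos φ₁, cos δ − sin φ₁ sin φ₂) = -130.38863°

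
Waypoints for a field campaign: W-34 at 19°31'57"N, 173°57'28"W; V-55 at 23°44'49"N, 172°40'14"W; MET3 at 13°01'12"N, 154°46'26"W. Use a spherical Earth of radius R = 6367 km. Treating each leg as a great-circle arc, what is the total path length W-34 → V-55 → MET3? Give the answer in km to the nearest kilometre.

2715 km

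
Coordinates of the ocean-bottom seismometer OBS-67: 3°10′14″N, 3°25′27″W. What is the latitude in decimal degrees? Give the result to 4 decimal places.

3.1706°N

3° + 10′/60 + 14″/3600 = 3 + 0.16667 + 0.00389 = 3.1706°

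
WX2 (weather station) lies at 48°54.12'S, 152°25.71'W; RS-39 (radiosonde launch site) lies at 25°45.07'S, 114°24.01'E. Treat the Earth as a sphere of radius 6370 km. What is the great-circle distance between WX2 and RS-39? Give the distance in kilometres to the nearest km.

8101 km

WX2: φ = -48.90200°, λ = -152.42850°
RS-39: φ = -25.75117°, λ = +114.40017°
Δφ = 23.1508°,  Δλ = -93.1713°
a = sin²(Δφ/2) + cos φ₁ cos φ₂ sin²(Δλ/2) = 0.352674
c = 2·arcsin(√a) = 1.271705 rad = 72.8634°
d = R·c = 6370 × 1.271705 = 8100.8 km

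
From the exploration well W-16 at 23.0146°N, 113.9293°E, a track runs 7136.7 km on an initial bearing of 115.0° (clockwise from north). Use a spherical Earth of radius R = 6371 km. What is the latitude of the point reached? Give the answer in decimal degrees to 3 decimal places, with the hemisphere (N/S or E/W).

10.363°S

δ = d/R = 7136.7/6371 = 1.120185 rad
φ₂ = arcsin(sin φ₁ cos δ + cos φ₁ sin δ cos θ)
   = arcsin(0.39097·0.43552 + 0.92041·0.90018·-0.42262) = -10.36282°
λ₂ = λ₁ + atan2(sin θ sin δ cos φ₁, cos δ − sin φ₁ sin φ₂) = 169.96332°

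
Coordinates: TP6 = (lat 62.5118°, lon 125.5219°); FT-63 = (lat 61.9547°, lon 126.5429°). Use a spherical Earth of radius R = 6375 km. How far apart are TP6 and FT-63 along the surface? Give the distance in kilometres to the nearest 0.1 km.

81.5 km

Δφ = -0.5571°,  Δλ = 1.0210°
a = sin²(Δφ/2) + cos φ₁ cos φ₂ sin²(Δλ/2) = 0.000041
c = 2·arcsin(√a) = 0.012785 rad = 0.7325°
d = R·c = 6375 × 0.012785 = 81.5 km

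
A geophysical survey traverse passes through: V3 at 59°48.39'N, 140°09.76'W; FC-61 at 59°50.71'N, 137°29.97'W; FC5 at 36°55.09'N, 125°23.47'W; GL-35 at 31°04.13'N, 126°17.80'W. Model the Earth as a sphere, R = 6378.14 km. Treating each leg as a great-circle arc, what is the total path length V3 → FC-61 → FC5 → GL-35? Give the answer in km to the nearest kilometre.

V3: φ = +59.80650°, λ = -140.16267°
FC-61: φ = +59.84517°, λ = -137.49950°
FC5: φ = +36.91817°, λ = -125.39117°
GL-35: φ = +31.06883°, λ = -126.29667°
V3→FC-61: c = 0.023371 rad, d = 149.06 km
FC-61→FC5: c = 0.422499 rad, d = 2694.76 km
FC5→GL-35: c = 0.102926 rad, d = 656.48 km
Total = 149.06 + 2694.76 + 656.48 = 3500.30 km

3500 km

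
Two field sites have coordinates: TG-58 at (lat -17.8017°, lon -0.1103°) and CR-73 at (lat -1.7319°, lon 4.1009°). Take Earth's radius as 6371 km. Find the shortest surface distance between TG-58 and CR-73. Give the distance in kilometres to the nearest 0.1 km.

Δφ = 16.0698°,  Δλ = 4.2112°
a = sin²(Δφ/2) + cos φ₁ cos φ₂ sin²(Δλ/2) = 0.020822
c = 2·arcsin(√a) = 0.289608 rad = 16.5933°
d = R·c = 6371 × 0.289608 = 1845.1 km

1845.1 km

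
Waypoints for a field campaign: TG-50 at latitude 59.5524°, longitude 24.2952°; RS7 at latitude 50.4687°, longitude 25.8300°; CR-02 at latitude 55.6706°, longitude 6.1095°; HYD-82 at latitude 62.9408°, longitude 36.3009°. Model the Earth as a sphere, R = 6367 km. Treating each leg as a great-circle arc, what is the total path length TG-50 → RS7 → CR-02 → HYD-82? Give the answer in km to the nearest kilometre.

TG-50→RS7: c = 0.159272 rad, d = 1014.08 km
RS7→CR-02: c = 0.224845 rad, d = 1431.59 km
CR-02→HYD-82: c = 0.293767 rad, d = 1870.41 km
Total = 1014.08 + 1431.59 + 1870.41 = 4316.09 km

4316 km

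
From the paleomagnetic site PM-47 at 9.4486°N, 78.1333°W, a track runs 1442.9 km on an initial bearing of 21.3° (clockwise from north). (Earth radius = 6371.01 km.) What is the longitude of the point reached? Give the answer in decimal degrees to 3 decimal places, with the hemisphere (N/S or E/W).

δ = d/R = 1442.9/6371.01 = 0.226479 rad
φ₂ = arcsin(sin φ₁ cos δ + cos φ₁ sin δ cos θ)
   = arcsin(0.16416·0.97446 + 0.98643·0.22455·0.93169) = 21.49016°
λ₂ = λ₁ + atan2(sin θ sin δ cos φ₁, cos δ − sin φ₁ sin φ₂) = -73.10421°

73.104°W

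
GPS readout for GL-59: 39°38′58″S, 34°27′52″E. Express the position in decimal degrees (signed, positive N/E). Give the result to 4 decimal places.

lat: 39.6494° S → -39.6494°
lon: 34.4644° E → +34.4644°

-39.6494°, +34.4644°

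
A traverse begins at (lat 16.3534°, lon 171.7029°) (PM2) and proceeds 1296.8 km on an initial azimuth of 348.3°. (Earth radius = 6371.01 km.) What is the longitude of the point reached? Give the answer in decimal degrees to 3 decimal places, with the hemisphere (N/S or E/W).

169.048°E

δ = d/R = 1296.8/6371.01 = 0.203547 rad
φ₂ = arcsin(sin φ₁ cos δ + cos φ₁ sin δ cos θ)
   = arcsin(0.28156·0.97936 + 0.95954·0.20214·0.97922) = 27.75454°
λ₂ = λ₁ + atan2(sin θ sin δ cos φ₁, cos δ − sin φ₁ sin φ₂) = 169.04792°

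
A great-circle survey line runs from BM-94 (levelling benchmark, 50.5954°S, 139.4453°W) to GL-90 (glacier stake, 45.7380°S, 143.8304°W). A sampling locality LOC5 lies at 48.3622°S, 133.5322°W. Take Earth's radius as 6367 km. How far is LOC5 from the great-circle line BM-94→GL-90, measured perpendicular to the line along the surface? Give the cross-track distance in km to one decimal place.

δ₁₃ = central angle BM-94→LOC5 = 0.077526 rad  (haversine)
θ₁₃ = bearing BM-94→LOC5 = 62.104°,  θ₁₂ = bearing BM-94→GL-90 = 327.292°
dₓₜ = R·arcsin(sin δ₁₃ · sin(θ₁₃ − θ₁₂)) = 6367·arcsin(0.07745·sin(-265.188°)) = 491.862 km
|dₓₜ| = 491.862 km

491.9 km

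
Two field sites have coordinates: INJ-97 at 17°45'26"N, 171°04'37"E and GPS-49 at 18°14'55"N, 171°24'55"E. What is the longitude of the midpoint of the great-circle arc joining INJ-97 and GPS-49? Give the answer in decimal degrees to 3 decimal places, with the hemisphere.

171.246°E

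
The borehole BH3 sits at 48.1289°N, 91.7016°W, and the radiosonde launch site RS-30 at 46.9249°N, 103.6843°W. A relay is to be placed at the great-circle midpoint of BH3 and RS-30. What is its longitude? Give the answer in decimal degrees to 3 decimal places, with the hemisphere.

97.762°W

Bx = cos φ₂ cos Δλ = 0.668075,  By = cos φ₂ sin Δλ = -0.141793
φₘ = atan2(sin φ₁ + sin φ₂, √((cos φ₁ + Bx)² + By²)) = 47.68314°
λₘ = λ₁ + atan2(By, cos φ₁ + Bx) = -97.76197°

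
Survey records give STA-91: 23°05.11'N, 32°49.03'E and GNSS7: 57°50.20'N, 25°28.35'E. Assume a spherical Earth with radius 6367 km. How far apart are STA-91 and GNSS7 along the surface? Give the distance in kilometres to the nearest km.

3906 km

STA-91: φ = +23.08517°, λ = +32.81717°
GNSS7: φ = +57.83667°, λ = +25.47250°
Δφ = 34.7515°,  Δλ = -7.3447°
a = sin²(Δφ/2) + cos φ₁ cos φ₂ sin²(Δλ/2) = 0.091193
c = 2·arcsin(√a) = 0.613542 rad = 35.1533°
d = R·c = 6367 × 0.613542 = 3906.4 km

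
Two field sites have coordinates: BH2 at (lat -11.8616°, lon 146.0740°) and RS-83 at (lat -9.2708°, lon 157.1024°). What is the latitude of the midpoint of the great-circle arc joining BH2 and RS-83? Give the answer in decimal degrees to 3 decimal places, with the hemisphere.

Bx = cos φ₂ cos Δλ = 0.968712,  By = cos φ₂ sin Δλ = 0.188797
φₘ = atan2(sin φ₁ + sin φ₂, √((cos φ₁ + Bx)² + By²)) = -10.61421°
λₘ = λ₁ + atan2(By, cos φ₁ + Bx) = 151.61153°

10.614°S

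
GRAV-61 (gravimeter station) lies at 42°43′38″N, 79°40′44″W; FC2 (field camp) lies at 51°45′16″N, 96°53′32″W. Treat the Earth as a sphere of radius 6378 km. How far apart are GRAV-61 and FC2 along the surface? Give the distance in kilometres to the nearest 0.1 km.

1636.9 km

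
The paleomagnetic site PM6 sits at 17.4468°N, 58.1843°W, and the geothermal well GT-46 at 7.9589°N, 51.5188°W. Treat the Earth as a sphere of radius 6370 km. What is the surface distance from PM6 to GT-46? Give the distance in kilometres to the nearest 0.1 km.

1278.2 km

Δφ = -9.4879°,  Δλ = 6.6655°
a = sin²(Δφ/2) + cos φ₁ cos φ₂ sin²(Δλ/2) = 0.010033
c = 2·arcsin(√a) = 0.200665 rad = 11.4973°
d = R·c = 6370 × 0.200665 = 1278.2 km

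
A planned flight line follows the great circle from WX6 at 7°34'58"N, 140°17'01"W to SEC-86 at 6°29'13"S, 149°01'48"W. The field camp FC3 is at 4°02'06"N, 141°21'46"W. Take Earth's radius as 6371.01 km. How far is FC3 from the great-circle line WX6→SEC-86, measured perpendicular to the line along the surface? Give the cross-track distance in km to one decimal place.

WX6: φ = +7.58278°, λ = -140.28361°
SEC-86: φ = -6.48694°, λ = -149.03000°
FC3: φ = +4.03500°, λ = -141.36278°
δ₁₃ = central angle WX6→FC3 = 0.064693 rad  (haversine)
θ₁₃ = bearing WX6→FC3 = 196.894°,  θ₁₂ = bearing WX6→SEC-86 = 212.023°
dₓₜ = R·arcsin(sin δ₁₃ · sin(θ₁₃ − θ₁₂)) = 6371.01·arcsin(0.06465·sin(-15.128°)) = -107.495 km
|dₓₜ| = 107.495 km

107.5 km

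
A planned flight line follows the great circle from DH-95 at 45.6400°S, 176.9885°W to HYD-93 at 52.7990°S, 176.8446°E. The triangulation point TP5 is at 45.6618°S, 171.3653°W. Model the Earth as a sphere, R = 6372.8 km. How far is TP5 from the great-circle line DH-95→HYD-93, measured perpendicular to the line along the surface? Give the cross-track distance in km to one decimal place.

397.0 km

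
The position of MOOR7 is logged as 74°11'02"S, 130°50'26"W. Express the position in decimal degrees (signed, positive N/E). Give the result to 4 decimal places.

lat: 74.1839° S → -74.1839°
lon: 130.8406° W → -130.8406°

-74.1839°, -130.8406°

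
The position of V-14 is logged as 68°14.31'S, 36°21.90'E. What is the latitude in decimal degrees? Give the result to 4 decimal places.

68.2385°S

68° + 14.31′/60 = 68 + 0.23850 = 68.2385°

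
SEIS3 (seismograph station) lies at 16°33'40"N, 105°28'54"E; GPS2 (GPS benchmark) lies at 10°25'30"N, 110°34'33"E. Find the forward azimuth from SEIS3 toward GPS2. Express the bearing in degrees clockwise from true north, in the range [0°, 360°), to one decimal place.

140.5°

SEIS3: φ = +16.56111°, λ = +105.48167°
GPS2: φ = +10.42500°, λ = +110.57583°
Δλ = 5.0942°
y = sin Δλ · cos φ₂ = 0.087327
x = cos φ₁ sin φ₂ − sin φ₁ cos φ₂ cos Δλ = -0.105783
θ = atan2(y, x) = 140.4594° → 140.4594° (mod 360°)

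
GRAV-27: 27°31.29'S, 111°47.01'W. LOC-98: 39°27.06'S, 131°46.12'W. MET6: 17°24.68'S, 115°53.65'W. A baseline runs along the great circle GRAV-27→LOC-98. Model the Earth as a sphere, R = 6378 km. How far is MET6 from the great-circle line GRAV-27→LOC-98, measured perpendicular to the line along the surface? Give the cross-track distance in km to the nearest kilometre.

GRAV-27: φ = -27.52150°, λ = -111.78350°
LOC-98: φ = -39.45100°, λ = -131.76867°
MET6: φ = -17.41133°, λ = -115.89417°
δ₁₃ = central angle GRAV-27→MET6 = 0.188453 rad  (haversine)
θ₁₃ = bearing GRAV-27→MET6 = 338.586°,  θ₁₂ = bearing GRAV-27→LOC-98 = 229.151°
dₓₜ = R·arcsin(sin δ₁₃ · sin(θ₁₃ − θ₁₂)) = 6378·arcsin(0.18734·sin(109.435°)) = 1132.716 km
|dₓₜ| = 1132.716 km

1133 km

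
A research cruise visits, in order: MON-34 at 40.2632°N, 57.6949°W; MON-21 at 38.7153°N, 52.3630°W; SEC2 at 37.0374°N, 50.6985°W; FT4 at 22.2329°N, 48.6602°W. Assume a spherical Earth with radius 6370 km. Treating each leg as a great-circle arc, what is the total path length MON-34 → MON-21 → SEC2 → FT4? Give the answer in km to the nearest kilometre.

2383 km

MON-34→MON-21: c = 0.076715 rad, d = 488.68 km
MON-21→SEC2: c = 0.037193 rad, d = 236.92 km
SEC2→FT4: c = 0.260211 rad, d = 1657.54 km
Total = 488.68 + 236.92 + 1657.54 = 2383.14 km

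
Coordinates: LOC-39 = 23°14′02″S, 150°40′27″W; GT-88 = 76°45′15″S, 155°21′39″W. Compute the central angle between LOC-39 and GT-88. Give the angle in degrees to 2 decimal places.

53.57°

LOC-39: φ = -23.23389°, λ = -150.67417°
GT-88: φ = -76.75417°, λ = -155.36083°
Δφ = -53.5203°,  Δλ = -4.6867°
a = sin²(Δφ/2) + cos φ₁ cos φ₂ sin²(Δλ/2) = 0.203083
c = 2·arcsin(√a) = 0.934980 rad = 53.5704°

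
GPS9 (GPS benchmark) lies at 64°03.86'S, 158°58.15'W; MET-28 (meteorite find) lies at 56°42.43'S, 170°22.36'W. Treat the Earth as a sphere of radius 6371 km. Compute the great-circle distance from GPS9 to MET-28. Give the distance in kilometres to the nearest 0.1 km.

GPS9: φ = -64.06433°, λ = -158.96917°
MET-28: φ = -56.70717°, λ = -170.37267°
Δφ = 7.3572°,  Δλ = -11.4035°
a = sin²(Δφ/2) + cos φ₁ cos φ₂ sin²(Δλ/2) = 0.006486
c = 2·arcsin(√a) = 0.161247 rad = 9.2388°
d = R·c = 6371 × 0.161247 = 1027.3 km

1027.3 km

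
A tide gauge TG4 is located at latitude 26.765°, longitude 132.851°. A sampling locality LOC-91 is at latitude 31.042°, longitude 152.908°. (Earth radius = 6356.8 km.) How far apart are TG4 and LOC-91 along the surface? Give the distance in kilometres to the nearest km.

2002 km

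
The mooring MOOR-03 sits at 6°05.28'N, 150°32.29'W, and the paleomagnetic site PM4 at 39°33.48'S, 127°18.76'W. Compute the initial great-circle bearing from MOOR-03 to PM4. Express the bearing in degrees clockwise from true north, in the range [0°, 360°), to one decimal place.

156.8°

MOOR-03: φ = +6.08800°, λ = -150.53817°
PM4: φ = -39.55800°, λ = -127.31267°
Δλ = 23.2255°
y = sin Δλ · cos φ₂ = 0.304037
x = cos φ₁ sin φ₂ − sin φ₁ cos φ₂ cos Δλ = -0.708408
θ = atan2(y, x) = 156.7718° → 156.7718° (mod 360°)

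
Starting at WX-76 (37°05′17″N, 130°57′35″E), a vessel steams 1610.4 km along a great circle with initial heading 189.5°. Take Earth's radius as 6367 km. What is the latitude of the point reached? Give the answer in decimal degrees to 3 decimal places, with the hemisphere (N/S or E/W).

WX-76: φ = +37.08806°, λ = +130.95972°
δ = d/R = 1610.4/6367 = 0.252929 rad
φ₂ = arcsin(sin φ₁ cos δ + cos φ₁ sin δ cos θ)
   = arcsin(0.60304·0.96818 + 0.79771·0.25024·-0.98629) = 22.76629°
λ₂ = λ₁ + atan2(sin θ sin δ cos φ₁, cos δ − sin φ₁ sin φ₂) = 128.39251°

22.766°N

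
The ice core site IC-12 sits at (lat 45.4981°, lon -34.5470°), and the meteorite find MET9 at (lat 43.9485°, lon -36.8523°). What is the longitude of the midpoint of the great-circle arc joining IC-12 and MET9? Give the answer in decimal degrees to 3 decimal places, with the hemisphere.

Bx = cos φ₂ cos Δλ = 0.719381,  By = cos φ₂ sin Δλ = -0.028960
φₘ = atan2(sin φ₁ + sin φ₂, √((cos φ₁ + Bx)² + By²)) = 44.72910°
λₘ = λ₁ + atan2(By, cos φ₁ + Bx) = -35.71509°

35.715°W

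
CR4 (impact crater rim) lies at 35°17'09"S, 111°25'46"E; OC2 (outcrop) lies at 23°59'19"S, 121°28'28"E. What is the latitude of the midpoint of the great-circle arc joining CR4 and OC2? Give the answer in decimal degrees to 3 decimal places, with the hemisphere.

29.732°S

CR4: φ = -35.28583°, λ = +111.42944°
OC2: φ = -23.98861°, λ = +121.47444°
Bx = cos φ₂ cos Δλ = 0.899621,  By = cos φ₂ sin Δλ = 0.159356
φₘ = atan2(sin φ₁ + sin φ₂, √((cos φ₁ + Bx)² + By²)) = -29.73175°
λₘ = λ₁ + atan2(By, cos φ₁ + Bx) = 116.73530°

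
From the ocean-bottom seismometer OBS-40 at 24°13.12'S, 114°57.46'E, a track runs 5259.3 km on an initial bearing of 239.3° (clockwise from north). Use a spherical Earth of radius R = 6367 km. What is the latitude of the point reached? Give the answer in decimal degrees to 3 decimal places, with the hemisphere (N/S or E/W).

38.344°S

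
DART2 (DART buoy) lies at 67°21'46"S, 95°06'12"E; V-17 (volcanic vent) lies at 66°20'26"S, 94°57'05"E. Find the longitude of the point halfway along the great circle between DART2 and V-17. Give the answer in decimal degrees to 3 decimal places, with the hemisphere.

DART2: φ = -67.36278°, λ = +95.10333°
V-17: φ = -66.34056°, λ = +94.95139°
Bx = cos φ₂ cos Δλ = 0.401298,  By = cos φ₂ sin Δλ = -0.001064
φₘ = atan2(sin φ₁ + sin φ₂, √((cos φ₁ + Bx)² + By²)) = -66.85168°
λₘ = λ₁ + atan2(By, cos φ₁ + Bx) = 95.02578°

95.026°E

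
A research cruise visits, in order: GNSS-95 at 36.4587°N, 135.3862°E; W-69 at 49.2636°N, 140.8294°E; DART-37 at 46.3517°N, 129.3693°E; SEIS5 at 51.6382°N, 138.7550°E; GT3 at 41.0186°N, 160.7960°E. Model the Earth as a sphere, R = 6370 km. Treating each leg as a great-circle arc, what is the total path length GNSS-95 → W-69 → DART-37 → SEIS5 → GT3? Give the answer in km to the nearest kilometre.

GNSS-95→W-69: c = 0.233927 rad, d = 1490.11 km
W-69→DART-37: c = 0.143450 rad, d = 913.77 km
DART-37→SEIS5: c = 0.141456 rad, d = 901.08 km
SEIS5→GT3: c = 0.321856 rad, d = 2050.22 km
Total = 1490.11 + 913.77 + 901.08 + 2050.22 = 5355.19 km

5355 km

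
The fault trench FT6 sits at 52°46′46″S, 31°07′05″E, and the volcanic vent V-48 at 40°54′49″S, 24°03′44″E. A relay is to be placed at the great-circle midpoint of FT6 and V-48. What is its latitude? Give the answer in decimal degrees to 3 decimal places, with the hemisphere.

46.900°S

FT6: φ = -52.77944°, λ = +31.11806°
V-48: φ = -40.91361°, λ = +24.06222°
Bx = cos φ₂ cos Δλ = 0.749975,  By = cos φ₂ sin Δλ = -0.092827
φₘ = atan2(sin φ₁ + sin φ₂, √((cos φ₁ + Bx)² + By²)) = -46.90009°
λₘ = λ₁ + atan2(By, cos φ₁ + Bx) = 27.19860°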